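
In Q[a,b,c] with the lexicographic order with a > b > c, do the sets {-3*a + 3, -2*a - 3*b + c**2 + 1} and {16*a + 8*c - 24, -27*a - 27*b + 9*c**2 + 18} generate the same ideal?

No, the ideals differ.

Equality of ideals is decidable: compute both reduced Gröbner bases (unique for the ordering) and check whether they agree.
Buchberger on the first generating set:
f_1 = -3*a + 3, LT = a.
f_2 = -2*a - 3*b + c**2 + 1, LT = a.

S(f_1,f_2): lcm = a. S = -3/2*b + 1/2*c**2 - 1/2.
  leading term b: no divisor's leading term divides it; move -3/2*b to the remainder.
  leading term c**2: no divisor's leading term divides it; move 1/2*c**2 to the remainder.
  leading term 1: no divisor's leading term divides it; move -1/2 to the remainder.
  remainder -3/2*b + 1/2*c**2 - 1/2 ≠ 0; add g_3 = -3/2*b + 1/2*c**2 - 1/2 to the basis.

The other S-polynomials (S(f_1,g_3), S(f_2,g_3)) all reduce to 0 modulo the current basis, so we have a Gröbner basis.
Inter-reduce: drop elements whose leading term is divisible by another's, tail-reduce, and make monic.
Reduced Gröbner basis: {a - 1, b - 1/3*c**2 + 1/3}.

Buchberger on the second generating set:
h_1 = 16*a + 8*c - 24, LT = a.
h_2 = -27*a - 27*b + 9*c**2 + 18, LT = a.

S(h_1,h_2): lcm = a. S = -b + 1/3*c**2 + 1/2*c - 5/6.
  leading term b: no divisor's leading term divides it; move -b to the remainder.
  leading term c**2: no divisor's leading term divides it; move 1/3*c**2 to the remainder.
  leading term c: no divisor's leading term divides it; move 1/2*c to the remainder.
  leading term 1: no divisor's leading term divides it; move -5/6 to the remainder.
  remainder -b + 1/3*c**2 + 1/2*c - 5/6 ≠ 0; add k_3 = -b + 1/3*c**2 + 1/2*c - 5/6 to the basis.

The other S-polynomials (S(h_1,k_3), S(h_2,k_3)) all reduce to 0 modulo the current basis, so we have a Gröbner basis.
Inter-reduce: drop elements whose leading term is divisible by another's, tail-reduce, and make monic.
Reduced Gröbner basis: {a + 1/2*c - 3/2, b - 1/3*c**2 - 1/2*c + 5/6}.

These differ, so the ideals are not equal.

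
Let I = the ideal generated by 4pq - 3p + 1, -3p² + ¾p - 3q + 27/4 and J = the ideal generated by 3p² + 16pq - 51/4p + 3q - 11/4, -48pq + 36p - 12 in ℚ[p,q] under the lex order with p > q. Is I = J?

For a fixed monomial order, each ideal has a unique reduced Gröbner basis; comparing bases decides equality.
Buchberger on the first generating set:
f_1 = 4pq - 3p + 1, LT = pq.
f_2 = -3p² + ¾p - 3q + 27/4, LT = p².

S(f_1,f_2): lcm = p²q. S = -¾p² + ¼pq + ¼p - q² + 9/4q.
  leading term p²: subtract (¼)·f_2 from -¾p² + ¼pq + ¼p - q² + 9/4q → ¼pq + 1/16p - q² + 3q - 27/16
  leading term pq: subtract (1/16)·f_1 from ¼pq + 1/16p - q² + 3q - 27/16 → ¼p - q² + 3q - 7/4
  leading term p: no divisor's leading term divides it; move ¼p to the remainder.
  leading term q²: no divisor's leading term divides it; move -q² to the remainder.
  leading term q: no divisor's leading term divides it; move 3q to the remainder.
  leading term 1: no divisor's leading term divides it; move -7/4 to the remainder.
  remainder ¼p - q² + 3q - 7/4 ≠ 0; add g_3 = ¼p - q² + 3q - 7/4 to the basis.

S(f_1,g_3): lcm = pq. S = -¾p + 4q³ - 12q² + 7q + ¼.
  leading term p: subtract (-3)·g_3 from -¾p + 4q³ - 12q² + 7q + ¼ → 4q³ - 15q² + 16q - 5
  leading term q³: no divisor's leading term divides it; move 4q³ to the remainder.
  leading term q²: no divisor's leading term divides it; move -15q² to the remainder.
  leading term q: no divisor's leading term divides it; move 16q to the remainder.
  leading term 1: no divisor's leading term divides it; move -5 to the remainder.
  remainder 4q³ - 15q² + 16q - 5 ≠ 0; add g_4 = 4q³ - 15q² + 16q - 5 to the basis.

The other S-polynomials (S(f_2,g_3), S(f_1,g_4), S(f_2,g_4), S(g_3,g_4)) all reduce to 0 modulo the current basis, so we have a Gröbner basis.
Inter-reduce: drop elements whose leading term is divisible by another's, tail-reduce, and make monic.
Reduced Gröbner basis: {p - 4q² + 12q - 7, q³ - 15/4q² + 4q - 5/4}.

Buchberger on the second generating set:
h_1 = 3p² + 16pq - 51/4p + 3q - 11/4, LT = p².
h_2 = -48pq + 36p - 12, LT = pq.

S(h_1,h_2): lcm = p²q. S = ¾p² + 16/3pq² - 17/4pq - ¼p + q² - 11/12q.
  leading term p²: subtract (¼)·h_1 from ¾p² + 16/3pq² - 17/4pq - ¼p + q² - 11/12q → 16/3pq² - 33/4pq + 47/16p + q² - 5/3q + 11/16
  leading term pq²: subtract (-1/9q)·h_2 from 16/3pq² - 33/4pq + 47/16p + q² - 5/3q + 11/16 → -17/4pq + 47/16p + q² - 3q + 11/16
  leading term pq: subtract (17/192)·h_2 from -17/4pq + 47/16p + q² - 3q + 11/16 → -¼p + q² - 3q + 7/4
  leading term p: no divisor's leading term divides it; move -¼p to the remainder.
  leading term q²: no divisor's leading term divides it; move q² to the remainder.
  leading term q: no divisor's leading term divides it; move -3q to the remainder.
  leading term 1: no divisor's leading term divides it; move 7/4 to the remainder.
  remainder -¼p + q² - 3q + 7/4 ≠ 0; add k_3 = -¼p + q² - 3q + 7/4 to the basis.

S(h_2,k_3): lcm = pq. S = -¾p + 4q³ - 12q² + 7q + ¼.
  leading term p: subtract (3)·k_3 from -¾p + 4q³ - 12q² + 7q + ¼ → 4q³ - 15q² + 16q - 5
  leading term q³: no divisor's leading term divides it; move 4q³ to the remainder.
  leading term q²: no divisor's leading term divides it; move -15q² to the remainder.
  leading term q: no divisor's leading term divides it; move 16q to the remainder.
  leading term 1: no divisor's leading term divides it; move -5 to the remainder.
  remainder 4q³ - 15q² + 16q - 5 ≠ 0; add k_4 = 4q³ - 15q² + 16q - 5 to the basis.

The other S-polynomials (S(h_1,k_3), S(h_1,k_4), S(h_2,k_4), S(k_3,k_4)) all reduce to 0 modulo the current basis, so we have a Gröbner basis.
Inter-reduce: drop elements whose leading term is divisible by another's, tail-reduce, and make monic.
Reduced Gröbner basis: {p - 4q² + 12q - 7, q³ - 15/4q² + 4q - 5/4}.

The two bases agree; hence the ideals are identical.
The same test decides containment: I ⊆ J iff every generator of I reduces to 0 modulo a Gröbner basis of J.

Yes, the ideals are equal.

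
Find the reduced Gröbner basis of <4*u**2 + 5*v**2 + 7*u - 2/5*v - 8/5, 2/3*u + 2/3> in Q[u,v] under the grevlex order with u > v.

f_1 = 4*u**2 + 5*v**2 + 7*u - 2/5*v - 8/5, LT = u**2.
f_2 = 2/3*u + 2/3, LT = u.

S(f_1,f_2): lcm = u**2. S = 5/4*v**2 + 3/4*u - 1/10*v - 2/5.
  reduce S modulo (f_1, f_2):
  remainder 5/4*v**2 - 1/10*v - 23/20 ≠ 0; add g_3 = 5/4*v**2 - 1/10*v - 23/20 to the basis.

The other S-polynomials (S(f_1,g_3), S(f_2,g_3)) all reduce to 0 modulo the current basis, so we have a Gröbner basis.
Inter-reduce: drop elements whose leading term is divisible by another's, tail-reduce, and make monic.

G = {v**2 - 2/25*v - 23/25, u + 1}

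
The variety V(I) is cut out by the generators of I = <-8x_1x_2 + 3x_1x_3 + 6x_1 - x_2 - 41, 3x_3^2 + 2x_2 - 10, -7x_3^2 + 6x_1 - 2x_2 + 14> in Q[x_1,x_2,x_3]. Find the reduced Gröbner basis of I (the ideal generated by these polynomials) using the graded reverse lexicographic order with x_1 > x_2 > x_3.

G = {x_2^2 - 3/8x_2x_3 - 145/32x_2 + 21/16x_3 - 285/32, x_3^2 + 2/3x_2 - 10/3, x_1 + 4/9x_2 - 14/9}

This is the nonlinear analogue of row-reducing a linear system.

f_1 = -8x_1x_2 + 3x_1x_3 + 6x_1 - x_2 - 41, LT = x_1x_2.
f_2 = 3x_3^2 + 2x_2 - 10, LT = x_3^2.
f_3 = -7x_3^2 + 6x_1 - 2x_2 + 14, LT = x_3^2.

S(f_2,f_3): lcm = x_3^2. S = 6/7x_1 + 8/21x_2 - 4/3.
  leading term x_1: no divisor's leading term divides it; move 6/7x_1 to the remainder.
  leading term x_2: no divisor's leading term divides it; move 8/21x_2 to the remainder.
  leading term 1: no divisor's leading term divides it; move -4/3 to the remainder.
  remainder 6/7x_1 + 8/21x_2 - 4/3 ≠ 0; add g_4 = 6/7x_1 + 8/21x_2 - 4/3 to the basis.

S(f_1,g_4): lcm = x_1x_2. S = -4/9x_2^2 - 3/8x_1x_3 - 3/4x_1 + 121/72x_2 + 41/8.
  leading term x_2^2: no divisor's leading term divides it; move -4/9x_2^2 to the remainder.
  leading term x_1x_3: subtract (-7/16x_3)·g_4 from -3/8x_1x_3 - 3/4x_1 + 121/72x_2 + 41/8 → 1/6x_2x_3 - 3/4x_1 + 121/72x_2 - 7/12x_3 + 41/8
  leading term x_2x_3: no divisor's leading term divides it; move 1/6x_2x_3 to the remainder.
  leading term x_1: subtract (-7/8)·g_4 from -3/4x_1 + 121/72x_2 - 7/12x_3 + 41/8 → 145/72x_2 - 7/12x_3 + 95/24
  leading term x_2: no divisor's leading term divides it; move 145/72x_2 to the remainder.
  leading term x_3: no divisor's leading term divides it; move -7/12x_3 to the remainder.
  leading term 1: no divisor's leading term divides it; move 95/24 to the remainder.
  remainder -4/9x_2^2 + 1/6x_2x_3 + 145/72x_2 - 7/12x_3 + 95/24 ≠ 0; add g_5 = -4/9x_2^2 + 1/6x_2x_3 + 145/72x_2 - 7/12x_3 + 95/24 to the basis.

The other S-polynomials (S(f_1,f_2), S(f_1,f_3), S(f_2,g_4), S(f_3,g_4), S(f_1,g_5), S(f_2,g_5), S(f_3,g_5), S(g_4,g_5)) all reduce to 0 modulo the current basis, so we have a Gröbner basis.
Inter-reduce: drop elements whose leading term is divisible by another's, tail-reduce, and make monic.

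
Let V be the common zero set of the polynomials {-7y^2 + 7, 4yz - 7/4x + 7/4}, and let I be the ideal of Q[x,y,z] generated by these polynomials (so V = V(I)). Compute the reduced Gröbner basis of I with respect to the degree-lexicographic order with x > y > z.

G = {x^2 - 256/49z^2 - 2x + 1, xy - y - 16/7z, y^2 - 1, yz - 7/16x + 7/16}

Buchberger's algorithm terminates because the ascending chain of leading-term ideals stabilizes.

f_1 = -7y^2 + 7, LT = y^2.
f_2 = 4yz - 7/4x + 7/4, LT = yz.

S(f_1,f_2): lcm = y^2z. S = 7/16xy - 7/16y - z.
  leading term xy: no divisor's leading term divides it; move 7/16xy to the remainder.
  leading term y: no divisor's leading term divides it; move -7/16y to the remainder.
  leading term z: no divisor's leading term divides it; move -z to the remainder.
  remainder 7/16xy - 7/16y - z ≠ 0; add g_3 = 7/16xy - 7/16y - z to the basis.

S(f_2,g_3): lcm = xyz. S = -7/16x^2 + yz + 16/7z^2 + 7/16x.
  leading term x^2: no divisor's leading term divides it; move -7/16x^2 to the remainder.
  leading term yz: subtract (1/4)·f_2 from yz + 16/7z^2 + 7/16x → 16/7z^2 + 7/8x - 7/16
  leading term z^2: no divisor's leading term divides it; move 16/7z^2 to the remainder.
  leading term x: no divisor's leading term divides it; move 7/8x to the remainder.
  leading term 1: no divisor's leading term divides it; move -7/16 to the remainder.
  remainder -7/16x^2 + 16/7z^2 + 7/8x - 7/16 ≠ 0; add g_4 = -7/16x^2 + 16/7z^2 + 7/8x - 7/16 to the basis.

The other S-polynomials (S(f_1,g_3), S(f_1,g_4), S(f_2,g_4), S(g_3,g_4)) all reduce to 0 modulo the current basis, so we have a Gröbner basis.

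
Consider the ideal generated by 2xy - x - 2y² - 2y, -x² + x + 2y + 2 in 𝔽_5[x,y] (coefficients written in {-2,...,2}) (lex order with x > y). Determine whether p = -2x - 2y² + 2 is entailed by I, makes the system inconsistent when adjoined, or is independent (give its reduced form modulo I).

-2x - 2y² + 2 is independent of I; its normal form modulo I is y³ + 2y - 2.

First compute the reduced Gröbner basis of I by Buchberger's algorithm.
f_1 = 2xy - x - 2y² - 2y, LT = xy.
f_2 = -x² + x + 2y + 2, LT = x².

S(f_1,f_2): lcm = x²y. S = 2x² - xy² + 2y² + 2y.
  leading term x²: subtract (-2)·f_2 from 2x² - xy² + 2y² + 2y → -xy² + 2x + 2y² + y - 1
  leading term xy²: subtract (2y)·f_1 from -xy² + 2x + 2y² + y - 1 → 2xy + 2x - y³ + y² + y - 1
  leading term xy: subtract (1)·f_1 from 2xy + 2x - y³ + y² + y - 1 → -2x - y³ - 2y² - 2y - 1
  leading term x: no divisor's leading term divides it; move -2x to the remainder.
  leading term y³: no divisor's leading term divides it; move -y³ to the remainder.
  leading term y²: no divisor's leading term divides it; move -2y² to the remainder.
  leading term y: no divisor's leading term divides it; move -2y to the remainder.
  leading term 1: no divisor's leading term divides it; move -1 to the remainder.
  remainder -2x - y³ - 2y² - 2y - 1 ≠ 0; add h_3 = -2x - y³ - 2y² - 2y - 1 to the basis.

S(f_1,h_3): lcm = xy. S = 2x + 2y⁴ - y³ - 2y² + y.
  leading term x: subtract (-1)·h_3 from 2x + 2y⁴ - y³ - 2y² + y → 2y⁴ - 2y³ + y² - y - 1
  leading term y⁴: no divisor's leading term divides it; move 2y⁴ to the remainder.
  leading term y³: no divisor's leading term divides it; move -2y³ to the remainder.
  leading term y²: no divisor's leading term divides it; move y² to the remainder.
  leading term y: no divisor's leading term divides it; move -y to the remainder.
  leading term 1: no divisor's leading term divides it; move -1 to the remainder.
  remainder 2y⁴ - 2y³ + y² - y - 1 ≠ 0; add h_4 = 2y⁴ - 2y³ + y² - y - 1 to the basis.

The other S-polynomials (S(f_2,h_3), S(f_1,h_4), S(f_2,h_4), S(h_3,h_4)) all reduce to 0 modulo the current basis, so we have a Gröbner basis.
Inter-reduce: drop elements whose leading term is divisible by another's, tail-reduce, and make monic.
Reduced Gröbner basis: {x - 2y³ + y² + y - 2, y⁴ - y³ - 2y² + 2y + 2}.
Label its elements g_1 = x - 2y³ + y² + y - 2, g_2 = y⁴ - y³ - 2y² + 2y + 2.

Reduce p = -2x - 2y² + 2 modulo G:
  leading term x: subtract (-2)·g_1 from -2x - 2y² + 2 → y³ + 2y - 2
  leading term y³: no divisor's leading term divides it; move y³ to the remainder.
  leading term y: no divisor's leading term divides it; move 2y to the remainder.
  leading term 1: no divisor's leading term divides it; move -2 to the remainder.
  normal form = y³ + 2y - 2.
The normal form is nonzero, so p ∉ I. Since p minus its normal form lies in I, I + (p) = I + (r) where r = y³ + 2y - 2; decide whether this ideal is the whole ring.
Run Buchberger on G together with r (pairs among the g_i already reduce to 0 since G is a Gröbner basis):
g_1 = x - 2y³ + y² + y - 2, LT = x.
g_2 = y⁴ - y³ - 2y² + 2y + 2, LT = y⁴.
r = y³ + 2y - 2, LT = y³.

S(g_2,r): lcm = y⁴. S = -y³ + y² - y + 2.
  leading term y³: subtract (-1)·r from -y³ + y² - y + 2 → y² + y
  leading term y²: no divisor's leading term divides it; move y² to the remainder.
  leading term y: no divisor's leading term divides it; move y to the remainder.
  remainder y² + y ≠ 0; add m_4 = y² + y to the basis.

S(g_2,m_4): lcm = y⁴. S = -2y³ - 2y² + 2y + 2.
  leading term y³: subtract (-2)·r from -2y³ - 2y² + 2y + 2 → -2y² + y - 2
  leading term y²: subtract (-2)·m_4 from -2y² + y - 2 → -2y - 2
  leading term y: no divisor's leading term divides it; move -2y to the remainder.
  leading term 1: no divisor's leading term divides it; move -2 to the remainder.
  remainder -2y - 2 ≠ 0; add m_5 = -2y - 2 to the basis.

The other S-polynomials (S(g_1,g_2), S(g_1,r), S(g_1,m_4), S(r,m_4), S(g_1,m_5), S(g_2,m_5), S(r,m_5), S(m_4,m_5)) all reduce to 0 modulo the current basis, so we have a Gröbner basis.
Inter-reduce: drop elements whose leading term is divisible by another's, tail-reduce, and make monic.
Reduced Gröbner basis: {x, y + 1}.
The reduced Gröbner basis of I + (p) is {x, y + 1} ≠ {1}, a proper ideal, so the enlarged system stays consistent: p is independent of I, with normal form y³ + 2y - 2.

Ideal membership is decidable via reduction modulo a Gröbner basis.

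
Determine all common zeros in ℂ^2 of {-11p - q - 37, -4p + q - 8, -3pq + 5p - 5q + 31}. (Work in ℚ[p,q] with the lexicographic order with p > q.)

{(-3, -4)}

Compute a lex Gröbner basis by Buchberger's algorithm.
f_1 = -11p - q - 37, LT = p.
f_2 = -4p + q - 8, LT = p.
f_3 = -3pq + 5p - 5q + 31, LT = pq.

S(f_1,f_2): lcm = p. S = 15/44q + 15/11.
  leading term q: no divisor's leading term divides it; move 15/44q to the remainder.
  leading term 1: no divisor's leading term divides it; move 15/11 to the remainder.
  remainder 15/44q + 15/11 ≠ 0; add h_4 = 15/44q + 15/11 to the basis.

The other S-polynomials (S(f_1,f_3), S(f_2,f_3), S(f_1,h_4), S(f_2,h_4), S(f_3,h_4)) all reduce to 0 modulo the current basis, so we have a Gröbner basis.
Inter-reduce: drop elements whose leading term is divisible by another's, tail-reduce, and make monic.
Reduced Gröbner basis: {p + 3, q + 4}.

Elimination: the polynomial q + 4 lies in the elimination ideal for q, so q ∈ {-4}. For each such q, the remaining basis elements (now univariate) give the rest of the solution.
  q = -4: the earlier basis element becomes p + 3 = 0, giving p = -3 — point (-3, -4).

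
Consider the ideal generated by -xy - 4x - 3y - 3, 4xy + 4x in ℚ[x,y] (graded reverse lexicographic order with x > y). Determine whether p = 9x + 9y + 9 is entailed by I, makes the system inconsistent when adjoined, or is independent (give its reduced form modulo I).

9x + 9y + 9 lies in I (it reduces to 0).

First compute the reduced Gröbner basis of I by Buchberger's algorithm.
f_1 = -xy - 4x - 3y - 3, LT = xy.
f_2 = 4xy + 4x, LT = xy.

S(f_1,f_2): lcm = xy. S = 3x + 3y + 3.
  leading term x: no divisor's leading term divides it; move 3x to the remainder.
  leading term y: no divisor's leading term divides it; move 3y to the remainder.
  leading term 1: no divisor's leading term divides it; move 3 to the remainder.
  remainder 3x + 3y + 3 ≠ 0; add h_3 = 3x + 3y + 3 to the basis.

S(f_1,h_3): lcm = xy. S = -y² + 4x + 2y + 3.
  leading term y²: no divisor's leading term divides it; move -y² to the remainder.
  leading term x: subtract (4/3)·h_3 from 4x + 2y + 3 → -2y - 1
  leading term y: no divisor's leading term divides it; move -2y to the remainder.
  leading term 1: no divisor's leading term divides it; move -1 to the remainder.
  remainder -y² - 2y - 1 ≠ 0; add h_4 = -y² - 2y - 1 to the basis.

The other S-polynomials (S(f_2,h_3), S(f_1,h_4), S(f_2,h_4), S(h_3,h_4)) all reduce to 0 modulo the current basis, so we have a Gröbner basis.
Inter-reduce: drop elements whose leading term is divisible by another's, tail-reduce, and make monic.
Reduced Gröbner basis: {y² + 2y + 1, x + y + 1}.
Label its elements g_1 = y² + 2y + 1, g_2 = x + y + 1.

Reduce p = 9x + 9y + 9 modulo G:
  leading term x: subtract (9)·g_2 from 9x + 9y + 9 → 0
  normal form = 0.
Since the normal form is 0, p ∈ I.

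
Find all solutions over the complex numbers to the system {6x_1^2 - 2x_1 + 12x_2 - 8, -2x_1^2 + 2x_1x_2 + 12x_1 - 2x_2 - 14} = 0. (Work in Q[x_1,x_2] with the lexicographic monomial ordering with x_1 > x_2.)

{(2, -1), (-sqrt(85)/3 - 4/3, -31/6 - sqrt(85)/2), (-4/3 + sqrt(85)/3, -31/6 + sqrt(85)/2)}

Compute a lex Gröbner basis by Buchberger's algorithm.
f_1 = 6x_1^2 - 2x_1 + 12x_2 - 8, LT = x_1^2.
f_2 = -2x_1^2 + 2x_1x_2 + 12x_1 - 2x_2 - 14, LT = x_1^2.

S(f_1,f_2): lcm = x_1^2. S = x_1x_2 + 17/3x_1 + x_2 - 25/3.
  reduce S modulo (f_1, f_2):
  remainder x_1x_2 + 17/3x_1 + x_2 - 25/3 ≠ 0; add h_3 = x_1x_2 + 17/3x_1 + x_2 - 25/3 to the basis.

S(f_1,h_3): lcm = x_1^2x_2. S = -17/3x_1^2 - 4/3x_1x_2 + 25/3x_1 + 2x_2^2 - 4/3x_2.
  reduce S modulo (f_1, f_2, h_3):
  remainder 14x_1 + 2x_2^2 + 34/3x_2 - 56/3 ≠ 0; add h_4 = 14x_1 + 2x_2^2 + 34/3x_2 - 56/3 to the basis.

S(h_3,h_4): lcm = x_1x_2. S = 17/3x_1 - 1/7x_2^3 - 17/21x_2^2 + 7/3x_2 - 25/3.
  reduce S modulo (f_1, f_2, h_3, h_4):
  remainder -1/7x_2^3 - 34/21x_2^2 - 142/63x_2 - 7/9 ≠ 0; add h_5 = -1/7x_2^3 - 34/21x_2^2 - 142/63x_2 - 7/9 to the basis.

The other S-polynomials (S(f_2,h_3), S(f_1,h_4), S(f_2,h_4), S(f_1,h_5), S(f_2,h_5), S(h_3,h_5), S(h_4,h_5)) all reduce to 0 modulo the current basis, so we have a Gröbner basis.
Inter-reduce: drop elements whose leading term is divisible by another's, tail-reduce, and make monic.
Reduced Gröbner basis: {x_1 + 1/7x_2^2 + 17/21x_2 - 4/3, x_2^3 + 34/3x_2^2 + 142/9x_2 + 49/9}.

A lex Gröbner basis eliminates variables successively. Here x_2^3 + 34/3x_2^2 + 142/9x_2 + 49/9 depends only on x_2, with roots {-1, -31/6 - sqrt(85)/2, -31/6 + sqrt(85)/2}; lifting each root through the earlier basis elements recovers the full solutions.
  x_2 = -1: the earlier basis element becomes x_1 - 2 = 0, giving x_1 = 2 — point (2, -1).
  x_2 = -31/6 - sqrt(85)/2: the earlier basis element becomes x_1 + 4/3 + sqrt(85)/3 = 0, giving x_1 = -sqrt(85)/3 - 4/3 — point (-sqrt(85)/3 - 4/3, -31/6 - sqrt(85)/2).
  x_2 = -31/6 + sqrt(85)/2: the earlier basis element becomes x_1 - sqrt(85)/3 + 4/3 = 0, giving x_1 = -4/3 + sqrt(85)/3 — point (-4/3 + sqrt(85)/3, -31/6 + sqrt(85)/2).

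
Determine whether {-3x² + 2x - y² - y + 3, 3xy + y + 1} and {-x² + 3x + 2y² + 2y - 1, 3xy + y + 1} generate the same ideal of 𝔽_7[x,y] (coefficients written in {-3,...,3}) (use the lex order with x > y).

No, the ideals differ.

Equality of ideals is decidable: compute both reduced Gröbner bases (unique for the ordering) and check whether they agree.
Buchberger on the first generating set:
f_1 = -3x² + 2x - y² - y + 3, LT = x².
f_2 = 3xy + y + 1, LT = xy.

S(f_1,f_2): lcm = x²y. S = -xy + 2x - 2y³ - 2y² - y.
  leading term xy: subtract (2)·f_2 from -xy + 2x - 2y³ - 2y² - y → 2x - 2y³ - 2y² - 3y - 2
  leading term x: no divisor's leading term divides it; move 2x to the remainder.
  leading term y³: no divisor's leading term divides it; move -2y³ to the remainder.
  leading term y²: no divisor's leading term divides it; move -2y² to the remainder.
  leading term y: no divisor's leading term divides it; move -3y to the remainder.
  leading term 1: no divisor's leading term divides it; move -2 to the remainder.
  remainder 2x - 2y³ - 2y² - 3y - 2 ≠ 0; add g_3 = 2x - 2y³ - 2y² - 3y - 2 to the basis.

S(f_2,g_3): lcm = xy. S = y⁴ + y³ - 2y² - y - 2.
  leading term y⁴: no divisor's leading term divides it; move y⁴ to the remainder.
  leading term y³: no divisor's leading term divides it; move y³ to the remainder.
  leading term y²: no divisor's leading term divides it; move -2y² to the remainder.
  leading term y: no divisor's leading term divides it; move -y to the remainder.
  leading term 1: no divisor's leading term divides it; move -2 to the remainder.
  remainder y⁴ + y³ - 2y² - y - 2 ≠ 0; add g_4 = y⁴ + y³ - 2y² - y - 2 to the basis.

The other S-polynomials (S(f_1,g_3), S(f_1,g_4), S(f_2,g_4), S(g_3,g_4)) all reduce to 0 modulo the current basis, so we have a Gröbner basis.
Inter-reduce: drop elements whose leading term is divisible by another's, tail-reduce, and make monic.
Reduced Gröbner basis: {x - y³ - y² + 2y - 1, y⁴ + y³ - 2y² - y - 2}.

Buchberger on the second generating set:
h_1 = -x² + 3x + 2y² + 2y - 1, LT = x².
h_2 = 3xy + y + 1, LT = xy.

S(h_1,h_2): lcm = x²y. S = -xy + 2x - 2y³ - 2y² + y.
  leading term xy: subtract (2)·h_2 from -xy + 2x - 2y³ - 2y² + y → 2x - 2y³ - 2y² - y - 2
  leading term x: no divisor's leading term divides it; move 2x to the remainder.
  leading term y³: no divisor's leading term divides it; move -2y³ to the remainder.
  leading term y²: no divisor's leading term divides it; move -2y² to the remainder.
  leading term y: no divisor's leading term divides it; move -y to the remainder.
  leading term 1: no divisor's leading term divides it; move -2 to the remainder.
  remainder 2x - 2y³ - 2y² - y - 2 ≠ 0; add k_3 = 2x - 2y³ - 2y² - y - 2 to the basis.

S(h_2,k_3): lcm = xy. S = y⁴ + y³ - 3y² - y - 2.
  leading term y⁴: no divisor's leading term divides it; move y⁴ to the remainder.
  leading term y³: no divisor's leading term divides it; move y³ to the remainder.
  leading term y²: no divisor's leading term divides it; move -3y² to the remainder.
  leading term y: no divisor's leading term divides it; move -y to the remainder.
  leading term 1: no divisor's leading term divides it; move -2 to the remainder.
  remainder y⁴ + y³ - 3y² - y - 2 ≠ 0; add k_4 = y⁴ + y³ - 3y² - y - 2 to the basis.

The other S-polynomials (S(h_1,k_3), S(h_1,k_4), S(h_2,k_4), S(k_3,k_4)) all reduce to 0 modulo the current basis, so we have a Gröbner basis.
Inter-reduce: drop elements whose leading term is divisible by another's, tail-reduce, and make monic.
Reduced Gröbner basis: {x - y³ - y² + 3y - 1, y⁴ + y³ - 3y² - y - 2}.

These differ, so the ideals are not equal.
The choice of monomial ordering does not affect the verdict — as long as both bases are computed under the same ordering, their equality decides ideal equality.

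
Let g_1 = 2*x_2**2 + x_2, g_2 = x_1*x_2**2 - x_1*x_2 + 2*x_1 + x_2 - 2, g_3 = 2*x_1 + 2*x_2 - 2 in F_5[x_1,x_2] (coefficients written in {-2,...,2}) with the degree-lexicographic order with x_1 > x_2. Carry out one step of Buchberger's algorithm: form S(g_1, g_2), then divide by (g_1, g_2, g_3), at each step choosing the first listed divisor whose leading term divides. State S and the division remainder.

lcm(LM(g_1), LM(g_2)) = x_1*x_2**2.
S = (lcm/LT(g_1))·g_1 − (lcm/LT(g_2))·g_2 = -x_1*x_2 - 2*x_1 - x_2 + 2.
Reduce S modulo (g_1, g_2, g_3) in that order:
  leading term x_1*x_2: subtract (2*x_2)·g_3 from -x_1*x_2 - 2*x_1 - x_2 + 2 → x_2**2 - 2*x_1 - 2*x_2 + 2
  leading term x_2**2: subtract (-2)·g_1 from x_2**2 - 2*x_1 - 2*x_2 + 2 → -2*x_1 + 2
  leading term x_1: subtract (-1)·g_3 from -2*x_1 + 2 → 2*x_2
  leading term x_2: no divisor's leading term divides it; move 2*x_2 to the remainder.
The remainder 2*x_2 is nonzero, so it would be added as the next basis element.

S(g_1, g_2) = -x_1*x_2 - 2*x_1 - x_2 + 2; remainder on division = 2*x_2.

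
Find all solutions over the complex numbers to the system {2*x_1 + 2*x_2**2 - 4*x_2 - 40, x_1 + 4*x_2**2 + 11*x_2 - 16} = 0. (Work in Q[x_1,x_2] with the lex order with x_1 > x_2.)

Compute a lex Gröbner basis by Buchberger's algorithm.
f_1 = 2*x_1 + 2*x_2**2 - 4*x_2 - 40, LT = x_1.
f_2 = x_1 + 4*x_2**2 + 11*x_2 - 16, LT = x_1.

S(f_1,f_2): lcm = x_1. S = -3*x_2**2 - 13*x_2 - 4.
  reduce S modulo (f_1, f_2):
  remainder -3*x_2**2 - 13*x_2 - 4 ≠ 0; add h_3 = -3*x_2**2 - 13*x_2 - 4 to the basis.

The other S-polynomials (S(f_1,h_3), S(f_2,h_3)) all reduce to 0 modulo the current basis, so we have a Gröbner basis.
Inter-reduce: drop elements whose leading term is divisible by another's, tail-reduce, and make monic.
Reduced Gröbner basis: {x_1 - 19/3*x_2 - 64/3, x_2**2 + 13/3*x_2 + 4/3}.

A lex Gröbner basis eliminates variables successively. Here x_2**2 + 13/3*x_2 + 4/3 depends only on x_2, with roots {-4, -1/3}; lifting each root through the earlier basis elements recovers the full solutions.
  x_2 = -4: the earlier basis element becomes x_1 + 4 = 0, giving x_1 = -4 — point (-4, -4).
  x_2 = -1/3: the earlier basis element becomes x_1 - 173/9 = 0, giving x_1 = 173/9 — point (173/9, -1/3).

{(-4, -4), (173/9, -1/3)}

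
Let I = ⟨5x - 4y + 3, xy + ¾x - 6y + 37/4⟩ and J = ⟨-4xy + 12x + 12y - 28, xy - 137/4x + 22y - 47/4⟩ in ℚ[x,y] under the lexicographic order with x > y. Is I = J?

Yes, the ideals are equal.

Since reduced Gröbner bases are canonical representatives of ideals under a given ordering, it suffices to compute and compare them.
Buchberger on the first generating set:
f_1 = 5x - 4y + 3, LT = x.
f_2 = xy + ¾x - 6y + 37/4, LT = xy.

S(f_1,f_2): lcm = xy. S = -¾x - ⅘y² + 33/5y - 37/4.
  leading term x: subtract (-3/20)·f_1 from -¾x - ⅘y² + 33/5y - 37/4 → -⅘y² + 6y - 44/5
  leading term y²: no divisor's leading term divides it; move -⅘y² to the remainder.
  leading term y: no divisor's leading term divides it; move 6y to the remainder.
  leading term 1: no divisor's leading term divides it; move -44/5 to the remainder.
  remainder -⅘y² + 6y - 44/5 ≠ 0; add g_3 = -⅘y² + 6y - 44/5 to the basis.

The other S-polynomials (S(f_1,g_3), S(f_2,g_3)) all reduce to 0 modulo the current basis, so we have a Gröbner basis.
Inter-reduce: drop elements whose leading term is divisible by another's, tail-reduce, and make monic.
Reduced Gröbner basis: {x - ⅘y + ⅗, y² - 15/2y + 11}.

Buchberger on the second generating set:
h_1 = -4xy + 12x + 12y - 28, LT = xy.
h_2 = xy - 137/4x + 22y - 47/4, LT = xy.

S(h_1,h_2): lcm = xy. S = 125/4x - 25y + 75/4.
  leading term x: no divisor's leading term divides it; move 125/4x to the remainder.
  leading term y: no divisor's leading term divides it; move -25y to the remainder.
  leading term 1: no divisor's leading term divides it; move 75/4 to the remainder.
  remainder 125/4x - 25y + 75/4 ≠ 0; add k_3 = 125/4x - 25y + 75/4 to the basis.

S(h_1,k_3): lcm = xy. S = -3x + ⅘y² - 18/5y + 7.
  leading term x: subtract (-12/125)·k_3 from -3x + ⅘y² - 18/5y + 7 → ⅘y² - 6y + 44/5
  leading term y²: no divisor's leading term divides it; move ⅘y² to the remainder.
  leading term y: no divisor's leading term divides it; move -6y to the remainder.
  leading term 1: no divisor's leading term divides it; move 44/5 to the remainder.
  remainder ⅘y² - 6y + 44/5 ≠ 0; add k_4 = ⅘y² - 6y + 44/5 to the basis.

The other S-polynomials (S(h_2,k_3), S(h_1,k_4), S(h_2,k_4), S(k_3,k_4)) all reduce to 0 modulo the current basis, so we have a Gröbner basis.
Inter-reduce: drop elements whose leading term is divisible by another's, tail-reduce, and make monic.
Reduced Gröbner basis: {x - ⅘y + ⅗, y² - 15/2y + 11}.

The two bases agree; hence the ideals are identical.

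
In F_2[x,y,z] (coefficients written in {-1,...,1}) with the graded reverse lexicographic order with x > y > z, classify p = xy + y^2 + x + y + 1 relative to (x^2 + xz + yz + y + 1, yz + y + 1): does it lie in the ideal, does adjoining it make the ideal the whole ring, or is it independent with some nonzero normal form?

First compute the reduced Gröbner basis of I by Buchberger's algorithm.
f_1 = x^2 + xz + yz + y + 1, LT = x^2.
f_2 = yz + y + 1, LT = yz.

The S-polynomials (S(f_1,f_2)) all reduce to 0 modulo the current basis, so we have a Gröbner basis.
Inter-reduce: drop elements whose leading term is divisible by another's, tail-reduce, and make monic.
Reduced Gröbner basis: {x^2 + xz, yz + y + 1}.
Label its elements g_1 = x^2 + xz, g_2 = yz + y + 1.

Reduce p = xy + y^2 + x + y + 1 modulo G:
  leading term xy: no divisor's leading term divides it; move xy to the remainder.
  leading term y^2: no divisor's leading term divides it; move y^2 to the remainder.
  leading term x: no divisor's leading term divides it; move x to the remainder.
  leading term y: no divisor's leading term divides it; move y to the remainder.
  leading term 1: no divisor's leading term divides it; move 1 to the remainder.
  normal form = xy + y^2 + x + y + 1.
The normal form is nonzero, so p ∉ I. Since p minus its normal form lies in I, I + (p) = I + (r) where r = xy + y^2 + x + y + 1; decide whether this ideal is the whole ring.
Run Buchberger on G together with r (pairs among the g_i already reduce to 0 since G is a Gröbner basis):
g_1 = x^2 + xz, LT = x^2.
g_2 = yz + y + 1, LT = yz.
r = xy + y^2 + x + y + 1, LT = xy.

S(g_1,r): lcm = x^2y. S = xy^2 + xyz + x^2 + xy + x.
  reduce S modulo (g_1, g_2, r):
  remainder y^3 + xz + x + 1 ≠ 0; add m_4 = y^3 + xz + x + 1 to the basis.

S(g_2,r): lcm = xyz. S = y^2z + xy + xz + yz + x + z.
  reduce S modulo (g_1, g_2, r, m_4):
  remainder xz + y + z ≠ 0; add m_5 = xz + y + z to the basis.

S(g_2,m_4): lcm = y^3z. S = y^3 + xz^2 + y^2 + xz + z.
  reduce S modulo (g_1, g_2, r, m_4, m_5):
  remainder y^2 + z^2 + x + y + z ≠ 0; add m_6 = y^2 + z^2 + x + y + z to the basis.

S(g_2,m_6): lcm = y^2z. S = z^3 + y^2 + xz + yz + z^2 + y.
  reduce S modulo (g_1, g_2, r, m_4, m_5, m_6):
  remainder z^3 + x + 1 ≠ 0; add m_7 = z^3 + x + 1 to the basis.

The other S-polynomials (S(g_1,g_2), S(g_1,m_4), S(r,m_4), S(g_1,m_5), S(g_2,m_5), S(r,m_5), S(m_4,m_5), S(g_1,m_6), S(r,m_6), S(m_4,m_6), S(m_5,m_6), S(g_1,m_7), S(g_2,m_7), S(r,m_7), S(m_4,m_7), S(m_5,m_7), S(m_6,m_7)) all reduce to 0 modulo the current basis, so we have a Gröbner basis.
Inter-reduce: drop elements whose leading term is divisible by another's, tail-reduce, and make monic.
Reduced Gröbner basis: {z^3 + x + 1, x^2 + y + z, xy + z^2 + z + 1, y^2 + z^2 + x + y + z, xz + y + z, yz + y + 1}.
The reduced Gröbner basis of I + (p) is {z^3 + x + 1, x^2 + y + z, xy + z^2 + z + 1, y^2 + z^2 + x + y + z, xz + y + z, yz + y + 1} ≠ {1}, a proper ideal, so the enlarged system stays consistent: p is independent of I, with normal form xy + y^2 + x + y + 1.

xy + y^2 + x + y + 1 is independent of I; its normal form modulo I is xy + y^2 + x + y + 1.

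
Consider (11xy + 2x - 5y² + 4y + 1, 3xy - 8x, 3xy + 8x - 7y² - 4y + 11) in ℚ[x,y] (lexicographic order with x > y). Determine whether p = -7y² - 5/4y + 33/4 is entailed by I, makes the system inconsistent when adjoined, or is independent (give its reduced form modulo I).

First compute the reduced Gröbner basis of I by Buchberger's algorithm.
f_1 = 11xy + 2x - 5y² + 4y + 1, LT = xy.
f_2 = 3xy - 8x, LT = xy.
f_3 = 3xy + 8x - 7y² - 4y + 11, LT = xy.

S(f_1,f_2): lcm = xy. S = 94/33x - 5/11y² + 4/11y + 1/11.
  leading term x: no divisor's leading term divides it; move 94/33x to the remainder.
  leading term y²: no divisor's leading term divides it; move -5/11y² to the remainder.
  leading term y: no divisor's leading term divides it; move 4/11y to the remainder.
  leading term 1: no divisor's leading term divides it; move 1/11 to the remainder.
  remainder 94/33x - 5/11y² + 4/11y + 1/11 ≠ 0; add h_4 = 94/33x - 5/11y² + 4/11y + 1/11 to the basis.

S(f_1,f_3): lcm = xy. S = -82/33x + 62/33y² + 56/33y - 118/33.
  leading term x: subtract (-41/47)·h_4 from -82/33x + 62/33y² + 56/33y - 118/33 → 209/141y² + 284/141y - 493/141
  leading term y²: no divisor's leading term divides it; move 209/141y² to the remainder.
  leading term y: no divisor's leading term divides it; move 284/141y to the remainder.
  leading term 1: no divisor's leading term divides it; move -493/141 to the remainder.
  remainder 209/141y² + 284/141y - 493/141 ≠ 0; add h_5 = 209/141y² + 284/141y - 493/141 to the basis.

S(f_1,h_4): lcm = xy. S = 2/11x + 15/94y³ - 301/517y² + 343/1034y + 1/11.
  leading term x: subtract (3/47)·h_4 from 2/11x + 15/94y³ - 301/517y² + 343/1034y + 1/11 → 15/94y³ - 26/47y² + 29/94y + 4/47
  leading term y³: subtract (45/418y)·h_5 from 15/94y³ - 26/47y² + 29/94y + 4/47 → -7564/9823y² + 6728/9823y + 4/47
  leading term y²: subtract (-22692/43681)·h_5 from -7564/9823y² + 6728/9823y + 4/47 → 75624/43681y - 75624/43681
  leading term y: no divisor's leading term divides it; move 75624/43681y to the remainder.
  leading term 1: no divisor's leading term divides it; move -75624/43681 to the remainder.
  remainder 75624/43681y - 75624/43681 ≠ 0; add h_6 = 75624/43681y - 75624/43681 to the basis.

The other S-polynomials (S(f_2,f_3), S(f_2,h_4), S(f_3,h_4), S(f_1,h_5), S(f_2,h_5), S(f_3,h_5), S(h_4,h_5), S(f_1,h_6), S(f_2,h_6), S(f_3,h_6), S(h_4,h_6), S(h_5,h_6)) all reduce to 0 modulo the current basis, so we have a Gröbner basis.
Inter-reduce: drop elements whose leading term is divisible by another's, tail-reduce, and make monic.
Reduced Gröbner basis: {x, y - 1}.
Label its elements g_1 = x, g_2 = y - 1.

Reduce p = -7y² - 5/4y + 33/4 modulo G:
  leading term y²: subtract (-7y)·g_2 from -7y² - 5/4y + 33/4 → -33/4y + 33/4
  leading term y: subtract (-33/4)·g_2 from -33/4y + 33/4 → 0
  normal form = 0.
Since the normal form is 0, p ∈ I.

-7y² - 5/4y + 33/4 lies in I (it reduces to 0).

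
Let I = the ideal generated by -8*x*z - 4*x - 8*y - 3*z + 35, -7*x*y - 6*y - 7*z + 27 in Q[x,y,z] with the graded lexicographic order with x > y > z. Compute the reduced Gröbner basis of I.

The reduced Gröbner basis is the canonical form of the ideal for this ordering.

f_1 = -8*x*z - 4*x - 8*y - 3*z + 35, LT = x*z.
f_2 = -7*x*y - 6*y - 7*z + 27, LT = x*y.

S(f_1,f_2): lcm = x*y*z. S = 1/2*x*y + y**2 - 27/56*y*z - z**2 - 35/8*y + 27/7*z.
  leading term x*y: subtract (-1/14)·f_2 from 1/2*x*y + y**2 - 27/56*y*z - z**2 - 35/8*y + 27/7*z → y**2 - 27/56*y*z - z**2 - 269/56*y + 47/14*z + 27/14
  leading term y**2: no divisor's leading term divides it; move y**2 to the remainder.
  leading term y*z: no divisor's leading term divides it; move -27/56*y*z to the remainder.
  leading term z**2: no divisor's leading term divides it; move -z**2 to the remainder.
  leading term y: no divisor's leading term divides it; move -269/56*y to the remainder.
  leading term z: no divisor's leading term divides it; move 47/14*z to the remainder.
  leading term 1: no divisor's leading term divides it; move 27/14 to the remainder.
  remainder y**2 - 27/56*y*z - z**2 - 269/56*y + 47/14*z + 27/14 ≠ 0; add g_3 = y**2 - 27/56*y*z - z**2 - 269/56*y + 47/14*z + 27/14 to the basis.

S(f_1,g_3): leading monomials are coprime, so the S-polynomial reduces to 0 (Buchberger's first criterion).
S(f_2,g_3): lcm = x*y**2. S = 27/56*x*y*z + x*z**2 + 269/56*x*y - 47/14*x*z + 6/7*y**2 + y*z - 27/14*x - 27/7*y.
  leading term x*y*z: subtract (-27/448*y)·f_1 from 27/56*x*y*z + x*z**2 + 269/56*x*y - 47/14*x*z + 6/7*y**2 + y*z - 27/14*x - 27/7*y → x*z**2 + 73/16*x*y - 47/14*x*z + 3/8*y**2 + 367/448*y*z - 27/14*x - 783/448*y
  leading term x*z**2: subtract (-1/8*z)·f_1 from x*z**2 + 73/16*x*y - 47/14*x*z + 3/8*y**2 + 367/448*y*z - 27/14*x - 783/448*y → 73/16*x*y - 27/7*x*z + 3/8*y**2 - 81/448*y*z - 3/8*z**2 - 27/14*x - 783/448*y + 35/8*z
  leading term x*y: subtract (-73/112)·f_2 from 73/16*x*y - 27/7*x*z + 3/8*y**2 - 81/448*y*z - 3/8*z**2 - 27/14*x - 783/448*y + 35/8*z → -27/7*x*z + 3/8*y**2 - 81/448*y*z - 3/8*z**2 - 27/14*x - 2535/448*y - 3/16*z + 1971/112
  leading term x*z: subtract (27/56)·f_1 from -27/7*x*z + 3/8*y**2 - 81/448*y*z - 3/8*z**2 - 27/14*x - 2535/448*y - 3/16*z + 1971/112 → 3/8*y**2 - 81/448*y*z - 3/8*z**2 - 807/448*y + 141/112*z + 81/112
  leading term y**2: subtract (3/8)·g_3 from 3/8*y**2 - 81/448*y*z - 3/8*z**2 - 807/448*y + 141/112*z + 81/112 → 0
  remainder 0.

Every S-polynomial of the final basis reduces to 0, so we have a Gröbner basis.

G = {x*y + 6/7*y + z - 27/7, x*z + 1/2*x + y + 3/8*z - 35/8, y**2 - 27/56*y*z - z**2 - 269/56*y + 47/14*z + 27/14}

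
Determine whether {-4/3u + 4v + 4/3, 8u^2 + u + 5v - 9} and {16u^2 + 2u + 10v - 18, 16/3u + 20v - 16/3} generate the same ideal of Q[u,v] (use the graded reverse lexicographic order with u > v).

Since reduced Gröbner bases are canonical representatives of ideals under a given ordering, it suffices to compute and compare them.
Buchberger on the first generating set:
f_1 = -4/3u + 4v + 4/3, LT = u.
f_2 = 8u^2 + u + 5v - 9, LT = u^2.

S(f_1,f_2): lcm = u^2. S = -3uv - 9/8u - 5/8v + 9/8.
  leading term uv: subtract (9/4v)·f_1 from -3uv - 9/8u - 5/8v + 9/8 → -9v^2 - 9/8u - 29/8v + 9/8
  leading term v^2: no divisor's leading term divides it; move -9v^2 to the remainder.
  leading term u: subtract (27/32)·f_1 from -9/8u - 29/8v + 9/8 → -7v
  leading term v: no divisor's leading term divides it; move -7v to the remainder.
  remainder -9v^2 - 7v ≠ 0; add g_3 = -9v^2 - 7v to the basis.

S(f_1,g_3): leading monomials are coprime, so the S-polynomial reduces to 0 (Buchberger's first criterion).
S(f_2,g_3): leading monomials are coprime, so the S-polynomial reduces to 0 (Buchberger's first criterion).
Every S-polynomial of the final basis reduces to 0, so we have a Gröbner basis.
Inter-reduce: drop elements whose leading term is divisible by another's, tail-reduce, and make monic.
Reduced Gröbner basis: {v^2 + 7/9v, u - 3v - 1}.

Buchberger on the second generating set:
h_1 = 16u^2 + 2u + 10v - 18, LT = u^2.
h_2 = 16/3u + 20v - 16/3, LT = u.

S(h_1,h_2): lcm = u^2. S = -15/4uv + 9/8u + 5/8v - 9/8.
  leading term uv: subtract (-45/64v)·h_2 from -15/4uv + 9/8u + 5/8v - 9/8 → 225/16v^2 + 9/8u - 25/8v - 9/8
  leading term v^2: no divisor's leading term divides it; move 225/16v^2 to the remainder.
  leading term u: subtract (27/128)·h_2 from 9/8u - 25/8v - 9/8 → -235/32v
  leading term v: no divisor's leading term divides it; move -235/32v to the remainder.
  remainder 225/16v^2 - 235/32v ≠ 0; add k_3 = 225/16v^2 - 235/32v to the basis.

S(h_1,k_3): leading monomials are coprime, so the S-polynomial reduces to 0 (Buchberger's first criterion).
S(h_2,k_3): leading monomials are coprime, so the S-polynomial reduces to 0 (Buchberger's first criterion).
Every S-polynomial of the final basis reduces to 0, so we have a Gröbner basis.
Inter-reduce: drop elements whose leading term is divisible by another's, tail-reduce, and make monic.
Reduced Gröbner basis: {v^2 - 47/90v, u + 15/4v - 1}.

These differ, so the ideals are not equal.

No, the ideals differ.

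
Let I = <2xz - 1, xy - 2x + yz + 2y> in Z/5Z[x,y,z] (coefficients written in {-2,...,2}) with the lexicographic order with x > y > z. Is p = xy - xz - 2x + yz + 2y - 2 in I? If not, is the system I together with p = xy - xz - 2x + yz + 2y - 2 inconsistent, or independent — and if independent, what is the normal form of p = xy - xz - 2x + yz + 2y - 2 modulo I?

xy - xz - 2x + yz + 2y - 2 lies in I (it reduces to 0).

First compute the reduced Gröbner basis of I by Buchberger's algorithm.
f_1 = 2xz - 1, LT = xz.
f_2 = xy - 2x + yz + 2y, LT = xy.

S(f_1,f_2): lcm = xyz. S = 2xz - yz^2 - 2yz + 2y.
  leading term xz: subtract (1)·f_1 from 2xz - yz^2 - 2yz + 2y → -yz^2 - 2yz + 2y + 1
  leading term yz^2: no divisor's leading term divides it; move -yz^2 to the remainder.
  leading term yz: no divisor's leading term divides it; move -2yz to the remainder.
  leading term y: no divisor's leading term divides it; move 2y to the remainder.
  leading term 1: no divisor's leading term divides it; move 1 to the remainder.
  remainder -yz^2 - 2yz + 2y + 1 ≠ 0; add h_3 = -yz^2 - 2yz + 2y + 1 to the basis.

S(f_1,h_3): lcm = xyz^2. S = -2xyz + 2xy + x + 2yz.
  leading term xyz: subtract (-y)·f_1 from -2xyz + 2xy + x + 2yz → 2xy + x + 2yz - y
  leading term xy: subtract (2)·f_2 from 2xy + x + 2yz - y → 0
  remainder 0.

S(f_2,h_3): lcm = xyz^2. S = -2xyz + 2xy - 2xz^2 + x + yz^3 + 2yz^2.
  leading term xyz: subtract (-y)·f_1 from -2xyz + 2xy - 2xz^2 + x + yz^3 + 2yz^2 → 2xy - 2xz^2 + x + yz^3 + 2yz^2 - y
  leading term xy: subtract (2)·f_2 from 2xy - 2xz^2 + x + yz^3 + 2yz^2 - y → -2xz^2 + yz^3 + 2yz^2 - 2yz
  leading term xz^2: subtract (-z)·f_1 from -2xz^2 + yz^3 + 2yz^2 - 2yz → yz^3 + 2yz^2 - 2yz - z
  leading term yz^3: subtract (-z)·h_3 from yz^3 + 2yz^2 - 2yz - z → 0
  remainder 0.

Every S-polynomial of the final basis reduces to 0, so we have a Gröbner basis.
Inter-reduce: drop elements whose leading term is divisible by another's, tail-reduce, and make monic.
Reduced Gröbner basis: {xy - 2x + yz + 2y, xz + 2, yz^2 + 2yz - 2y - 1}.
Label its elements g_1 = xy - 2x + yz + 2y, g_2 = xz + 2, g_3 = yz^2 + 2yz - 2y - 1.

Reduce p = xy - xz - 2x + yz + 2y - 2 modulo G:
  leading term xy: subtract (1)·g_1 from xy - xz - 2x + yz + 2y - 2 → -xz - 2
  leading term xz: subtract (-1)·g_2 from -xz - 2 → 0
  normal form = 0.
Since the normal form is 0, p ∈ I.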